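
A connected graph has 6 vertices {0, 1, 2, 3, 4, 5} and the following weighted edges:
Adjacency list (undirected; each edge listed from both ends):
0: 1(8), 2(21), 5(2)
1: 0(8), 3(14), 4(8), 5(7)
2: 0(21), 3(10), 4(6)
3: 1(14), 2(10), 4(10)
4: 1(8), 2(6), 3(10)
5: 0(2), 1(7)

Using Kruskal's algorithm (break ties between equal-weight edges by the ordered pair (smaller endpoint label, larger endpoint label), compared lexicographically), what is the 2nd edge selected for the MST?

2-4

Kruskal: consider edges lightest-first.
0 5 (2): add. Components now {0,5} {1} {2} {3} {4}
2 4 (6): add. Components now {0,5} {1} {2,4} {3}
1 5 (7): add. Components now {0,1,5} {2,4} {3}
0 1 (8): skip — 0 and 1 already connected.
1 4 (8): add. Components now {0,1,2,4,5} {3}
2 3 (10): add. Components now {0,1,2,3,4,5}
The 2nd edge added is 2 4.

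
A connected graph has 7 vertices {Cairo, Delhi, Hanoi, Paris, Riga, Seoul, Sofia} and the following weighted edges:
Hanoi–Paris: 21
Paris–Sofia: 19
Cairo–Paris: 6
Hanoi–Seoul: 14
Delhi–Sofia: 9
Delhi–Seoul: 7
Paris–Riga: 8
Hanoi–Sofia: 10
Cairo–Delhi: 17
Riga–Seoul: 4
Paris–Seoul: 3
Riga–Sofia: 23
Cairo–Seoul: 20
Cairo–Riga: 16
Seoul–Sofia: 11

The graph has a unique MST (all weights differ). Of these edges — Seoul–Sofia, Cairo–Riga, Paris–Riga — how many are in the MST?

0

Sort edges by weight, then run Kruskal:
Paris–Seoul (3): add — endpoints in different components.
Riga–Seoul (4): add — endpoints in different components.
Cairo–Paris (6): add — endpoints in different components.
Delhi–Seoul (7): add — endpoints in different components.
Paris–Riga (8): skip — Riga and Paris already connected.
Delhi–Sofia (9): add — endpoints in different components.
Hanoi–Sofia (10): add — endpoints in different components.
MST edge set: {Paris–Seoul, Riga–Seoul, Cairo–Paris, Delhi–Seoul, Delhi–Sofia, Hanoi–Sofia}.
Of the listed edges, {} are in the MST → 0.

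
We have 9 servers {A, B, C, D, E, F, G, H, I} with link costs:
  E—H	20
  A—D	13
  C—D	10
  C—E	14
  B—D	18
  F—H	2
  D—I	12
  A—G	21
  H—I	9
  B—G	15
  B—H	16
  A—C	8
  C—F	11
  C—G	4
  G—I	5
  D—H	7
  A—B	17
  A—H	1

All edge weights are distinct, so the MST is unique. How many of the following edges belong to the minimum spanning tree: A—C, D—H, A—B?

2

Kruskal's algorithm — process edges by increasing weight (ties by edge label):
A—H (1): add — endpoints in different components.
F—H (2): add — endpoints in different components.
C—G (4): add — endpoints in different components.
G—I (5): add — endpoints in different components.
D—H (7): add — endpoints in different components.
A—C (8): add — endpoints in different components.
H—I (9): skip — H and I already connected.
C—D (10): skip — C and D already connected.
C—F (11): skip — C and F already connected.
D—I (12): skip — D and I already connected.
A—D (13): skip — A and D already connected.
C—E (14): add — endpoints in different components.
B—G (15): add — endpoints in different components.
MST edge set: {A—H, F—H, C—G, G—I, D—H, A—C, C—E, B—G}.
Of the listed edges, {A—C, D—H} are in the MST → 2.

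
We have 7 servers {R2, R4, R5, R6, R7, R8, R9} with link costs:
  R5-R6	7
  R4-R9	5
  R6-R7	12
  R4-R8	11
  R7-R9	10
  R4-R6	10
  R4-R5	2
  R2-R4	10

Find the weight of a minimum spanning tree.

45

Sort edges by weight, then run Kruskal:
R4-R5 (2): add. Components now {R4,R5} {R2} {R8} {R6} {R9} {R7}
R4-R9 (5): add. Components now {R4,R5,R9} {R2} {R8} {R6} {R7}
R5-R6 (7): add. Components now {R4,R5,R6,R9} {R2} {R8} {R7}
R2-R4 (10): add. Components now {R2,R4,R5,R6,R9} {R8} {R7}
R4-R6 (10): skip — R4 and R6 already connected.
R7-R9 (10): add. Components now {R2,R4,R5,R6,R7,R9} {R8}
R4-R8 (11): add. Components now {R2,R4,R5,R6,R7,R8,R9}
MST edges: R4-R5, R4-R9, R5-R6, R2-R4, R7-R9, R4-R8; total weight 2+5+7+10+10+11 = 45.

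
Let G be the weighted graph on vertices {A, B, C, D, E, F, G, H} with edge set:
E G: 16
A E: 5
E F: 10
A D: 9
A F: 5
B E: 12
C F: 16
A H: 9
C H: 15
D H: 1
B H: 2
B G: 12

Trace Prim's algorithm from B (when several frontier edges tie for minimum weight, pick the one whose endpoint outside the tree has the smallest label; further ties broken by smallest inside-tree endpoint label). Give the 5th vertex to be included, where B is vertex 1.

Prim, starting at B.
Step 1: cheapest edge leaving the tree is B H (2); add H.
Step 2: cheapest edge leaving the tree is D H (1); add D.
Step 3: cheapest edge leaving the tree is A D (9); add A.
Step 4: cheapest edge leaving the tree is A E (5); add E.
Step 5: cheapest edge leaving the tree is A F (5); add F.
Step 6: cheapest edge leaving the tree is B G (12); add G.
Step 7: cheapest edge leaving the tree is C H (15); add C.
Vertex order: B, H, D, A, E, F, G, C. The 5th vertex is E.

E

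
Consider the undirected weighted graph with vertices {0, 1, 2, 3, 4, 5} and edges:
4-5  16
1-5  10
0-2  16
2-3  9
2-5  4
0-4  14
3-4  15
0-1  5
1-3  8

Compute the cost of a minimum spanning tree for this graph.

40

Kruskal: consider edges lightest-first.
2-5 (4): add. Components now {0} {1} {2,5} {3} {4}
0-1 (5): add. Components now {0,1} {2,5} {3} {4}
1-3 (8): add. Components now {0,1,3} {2,5} {4}
2-3 (9): add. Components now {0,1,2,3,5} {4}
1-5 (10): skip — 1 and 5 already connected.
0-4 (14): add. Components now {0,1,2,3,4,5}
MST edges: 2-5, 0-1, 1-3, 2-3, 0-4; total weight 4+5+8+9+14 = 40.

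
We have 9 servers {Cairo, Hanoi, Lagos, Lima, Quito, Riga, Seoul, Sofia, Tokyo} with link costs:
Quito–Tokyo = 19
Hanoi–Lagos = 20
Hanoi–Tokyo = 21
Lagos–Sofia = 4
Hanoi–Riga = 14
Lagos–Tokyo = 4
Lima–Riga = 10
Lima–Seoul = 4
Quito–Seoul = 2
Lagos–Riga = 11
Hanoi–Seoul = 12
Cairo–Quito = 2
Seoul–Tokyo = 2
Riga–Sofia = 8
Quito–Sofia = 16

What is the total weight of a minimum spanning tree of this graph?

38

Grow the tree from Riga using Prim:
Step 1: cheapest edge leaving the tree is Riga–Sofia (8); add Sofia.
Step 2: cheapest edge leaving the tree is Lagos–Sofia (4); add Lagos.
Step 3: cheapest edge leaving the tree is Lagos–Tokyo (4); add Tokyo.
Step 4: cheapest edge leaving the tree is Seoul–Tokyo (2); add Seoul.
Step 5: cheapest edge leaving the tree is Quito–Seoul (2); add Quito.
Step 6: cheapest edge leaving the tree is Cairo–Quito (2); add Cairo.
Step 7: cheapest edge leaving the tree is Lima–Seoul (4); add Lima.
Step 8: cheapest edge leaving the tree is Hanoi–Seoul (12); add Hanoi.
MST edges: Riga–Sofia, Lagos–Sofia, Lagos–Tokyo, Seoul–Tokyo, Quito–Seoul, Cairo–Quito, Lima–Seoul, Hanoi–Seoul; total weight 8+4+4+2+2+2+4+12 = 38.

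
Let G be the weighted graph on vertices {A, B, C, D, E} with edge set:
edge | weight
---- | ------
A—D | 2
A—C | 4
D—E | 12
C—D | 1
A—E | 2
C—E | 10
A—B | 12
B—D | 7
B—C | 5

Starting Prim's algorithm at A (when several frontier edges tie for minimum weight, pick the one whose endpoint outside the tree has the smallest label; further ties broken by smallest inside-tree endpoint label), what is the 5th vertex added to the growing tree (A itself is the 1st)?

Prim, starting at A.
Step 1: frontier [A—D 2, A—E 2, A—C 4, A—B 12] → take A—D (2); add D.
Step 2: frontier [A—E 2, A—C 4, A—B 12, C—D 1, B—D 7, D—E 12] → take C—D (1); add C.
Step 3: frontier [A—E 2, A—B 12, B—C 5, C—E 10, B—D 7, D—E 12] → take A—E (2); add E.
Step 4: frontier [A—B 12, B—C 5, B—D 7] → take B—C (5); add B.
Vertex order: A, D, C, E, B. The 5th vertex is B.

B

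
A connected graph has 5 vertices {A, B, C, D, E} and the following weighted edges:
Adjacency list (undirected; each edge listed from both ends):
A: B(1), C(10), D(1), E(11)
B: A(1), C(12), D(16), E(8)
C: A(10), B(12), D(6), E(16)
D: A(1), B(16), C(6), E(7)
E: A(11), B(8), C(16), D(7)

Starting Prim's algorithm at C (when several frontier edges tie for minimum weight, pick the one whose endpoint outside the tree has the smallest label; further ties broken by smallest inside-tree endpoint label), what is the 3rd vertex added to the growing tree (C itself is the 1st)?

A

Prim's algorithm from C:
Step 1: cheapest edge leaving the tree is C–D (6); add D.
Step 2: cheapest edge leaving the tree is A–D (1); add A.
Step 3: cheapest edge leaving the tree is A–B (1); add B.
Step 4: cheapest edge leaving the tree is D–E (7); add E.
Vertex order: C, D, A, B, E. The 3rd vertex is A.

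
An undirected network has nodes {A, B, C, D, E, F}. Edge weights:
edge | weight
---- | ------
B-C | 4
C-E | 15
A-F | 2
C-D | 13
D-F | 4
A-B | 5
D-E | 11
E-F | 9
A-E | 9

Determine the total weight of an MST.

24

Kruskal's algorithm — process edges by increasing weight (ties by edge label):
A-F (2): add. Components now {A,F} {B} {C} {D} {E}
B-C (4): add. Components now {A,F} {B,C} {D} {E}
D-F (4): add. Components now {A,D,F} {B,C} {E}
A-B (5): add. Components now {A,B,C,D,F} {E}
A-E (9): add. Components now {A,B,C,D,E,F}
MST edges: A-F, B-C, D-F, A-B, A-E; total weight 2+4+4+5+9 = 24.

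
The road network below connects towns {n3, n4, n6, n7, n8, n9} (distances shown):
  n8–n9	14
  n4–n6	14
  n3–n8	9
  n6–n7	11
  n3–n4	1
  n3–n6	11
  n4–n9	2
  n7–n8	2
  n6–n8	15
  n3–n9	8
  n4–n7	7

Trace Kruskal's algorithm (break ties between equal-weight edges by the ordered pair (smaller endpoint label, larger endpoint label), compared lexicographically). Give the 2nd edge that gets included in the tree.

n4-n9

Sort edges by weight, then run Kruskal:
n3–n4 (1): add. Components now {n9} {n3,n4} {n6} {n8} {n7}
n4–n9 (2): add. Components now {n3,n4,n9} {n6} {n8} {n7}
n7–n8 (2): add. Components now {n3,n4,n9} {n6} {n7,n8}
n4–n7 (7): add. Components now {n3,n4,n7,n8,n9} {n6}
n3–n9 (8): skip — n9 and n3 already connected.
n3–n8 (9): skip — n3 and n8 already connected.
n3–n6 (11): add. Components now {n3,n4,n6,n7,n8,n9}
The 2nd edge added is n4–n9.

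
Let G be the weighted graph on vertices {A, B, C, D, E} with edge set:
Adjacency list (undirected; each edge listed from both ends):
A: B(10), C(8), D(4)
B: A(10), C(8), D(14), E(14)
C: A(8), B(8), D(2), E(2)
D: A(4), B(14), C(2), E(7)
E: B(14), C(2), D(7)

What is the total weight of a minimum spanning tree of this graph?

Kruskal's algorithm — process edges by increasing weight (ties by edge label):
C—D (2): add. Components now {A} {B} {C,D} {E}
C—E (2): add. Components now {A} {B} {C,D,E}
A—D (4): add. Components now {A,C,D,E} {B}
D—E (7): skip — D and E already connected.
A—C (8): skip — A and C already connected.
B—C (8): add. Components now {A,B,C,D,E}
MST edges: C—D, C—E, A—D, B—C; total weight 2+2+4+8 = 16.

16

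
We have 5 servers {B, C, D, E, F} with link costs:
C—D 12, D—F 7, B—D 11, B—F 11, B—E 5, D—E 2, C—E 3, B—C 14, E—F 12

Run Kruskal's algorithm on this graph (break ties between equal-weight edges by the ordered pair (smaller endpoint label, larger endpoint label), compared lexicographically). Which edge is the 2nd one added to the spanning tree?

Sort edges by weight, then run Kruskal:
D—E (2): add — endpoints in different components.
C—E (3): add — endpoints in different components.
B—E (5): add — endpoints in different components.
D—F (7): add — endpoints in different components.
The 2nd edge added is C—E.

C-E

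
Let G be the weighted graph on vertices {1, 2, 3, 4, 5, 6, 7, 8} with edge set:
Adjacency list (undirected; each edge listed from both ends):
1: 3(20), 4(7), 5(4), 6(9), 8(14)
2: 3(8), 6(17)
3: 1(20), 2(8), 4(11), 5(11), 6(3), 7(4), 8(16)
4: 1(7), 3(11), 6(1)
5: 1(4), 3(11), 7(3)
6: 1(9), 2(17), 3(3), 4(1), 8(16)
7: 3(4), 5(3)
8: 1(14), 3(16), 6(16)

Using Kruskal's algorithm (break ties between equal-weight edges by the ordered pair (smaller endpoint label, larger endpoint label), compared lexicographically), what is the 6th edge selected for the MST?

Kruskal's algorithm — process edges by increasing weight (ties by edge label):
4-6 (1): add — endpoints in different components.
3-6 (3): add — endpoints in different components.
5-7 (3): add — endpoints in different components.
1-5 (4): add — endpoints in different components.
3-7 (4): add — endpoints in different components.
1-4 (7): skip — 1 and 4 already connected.
2-3 (8): add — endpoints in different components.
1-6 (9): skip — 1 and 6 already connected.
3-4 (11): skip — 3 and 4 already connected.
3-5 (11): skip — 3 and 5 already connected.
1-8 (14): add — endpoints in different components.
The 6th edge added is 2-3.

2-3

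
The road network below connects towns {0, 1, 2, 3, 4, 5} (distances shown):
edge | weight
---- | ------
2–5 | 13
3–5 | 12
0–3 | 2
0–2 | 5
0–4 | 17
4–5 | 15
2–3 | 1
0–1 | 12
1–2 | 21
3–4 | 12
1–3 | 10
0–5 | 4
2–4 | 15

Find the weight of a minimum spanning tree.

Prim's algorithm from 5:
Step 1: cheapest edge leaving the tree is 0–5 (4); add 0.
Step 2: cheapest edge leaving the tree is 0–3 (2); add 3.
Step 3: cheapest edge leaving the tree is 2–3 (1); add 2.
Step 4: cheapest edge leaving the tree is 1–3 (10); add 1.
Step 5: cheapest edge leaving the tree is 3–4 (12); add 4.
MST edges: 0–5, 0–3, 2–3, 1–3, 3–4; total weight 4+2+1+10+12 = 29.

29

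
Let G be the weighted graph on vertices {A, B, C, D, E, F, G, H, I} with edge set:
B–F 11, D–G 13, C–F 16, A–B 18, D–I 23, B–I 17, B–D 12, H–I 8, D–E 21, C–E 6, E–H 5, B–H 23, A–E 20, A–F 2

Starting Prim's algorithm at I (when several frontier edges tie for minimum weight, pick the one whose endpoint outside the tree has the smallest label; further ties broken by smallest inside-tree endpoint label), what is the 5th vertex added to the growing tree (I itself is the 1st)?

Prim's algorithm from I:
Step 1: cheapest edge leaving the tree is H–I (8); add H.
Step 2: cheapest edge leaving the tree is E–H (5); add E.
Step 3: cheapest edge leaving the tree is C–E (6); add C.
Step 4: cheapest edge leaving the tree is C–F (16); add F.
Step 5: cheapest edge leaving the tree is A–F (2); add A.
Step 6: cheapest edge leaving the tree is B–F (11); add B.
Step 7: cheapest edge leaving the tree is B–D (12); add D.
Step 8: cheapest edge leaving the tree is D–G (13); add G.
Vertex order: I, H, E, C, F, A, B, D, G. The 5th vertex is F.

F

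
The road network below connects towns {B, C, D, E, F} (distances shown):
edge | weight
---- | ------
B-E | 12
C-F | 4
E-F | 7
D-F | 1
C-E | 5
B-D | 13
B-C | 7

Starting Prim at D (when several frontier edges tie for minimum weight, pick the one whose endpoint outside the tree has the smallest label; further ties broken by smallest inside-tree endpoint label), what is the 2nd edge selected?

Grow the tree from D using Prim:
Step 1: cheapest edge leaving the tree is D-F (1); add F.
Step 2: cheapest edge leaving the tree is C-F (4); add C.
Step 3: cheapest edge leaving the tree is C-E (5); add E.
Step 4: cheapest edge leaving the tree is B-C (7); add B.
The 2nd edge added is C-F.

C-F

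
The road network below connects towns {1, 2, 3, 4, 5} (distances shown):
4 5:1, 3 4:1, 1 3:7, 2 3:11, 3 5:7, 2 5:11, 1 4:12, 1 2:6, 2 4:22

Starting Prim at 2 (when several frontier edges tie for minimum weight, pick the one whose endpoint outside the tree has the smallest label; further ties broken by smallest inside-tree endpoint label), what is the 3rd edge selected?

Grow the tree from 2 using Prim:
Step 1: frontier [1 2 6, 2 3 11, 2 5 11, 2 4 22] → take 1 2 (6); add 1.
Step 2: frontier [1 3 7, 1 4 12, 2 3 11, 2 5 11, 2 4 22] → take 1 3 (7); add 3.
Step 3: frontier [1 4 12, 2 5 11, 2 4 22, 3 4 1, 3 5 7] → take 3 4 (1); add 4.
Step 4: frontier [2 5 11, 3 5 7, 4 5 1] → take 4 5 (1); add 5.
The 3rd edge added is 3 4.

3-4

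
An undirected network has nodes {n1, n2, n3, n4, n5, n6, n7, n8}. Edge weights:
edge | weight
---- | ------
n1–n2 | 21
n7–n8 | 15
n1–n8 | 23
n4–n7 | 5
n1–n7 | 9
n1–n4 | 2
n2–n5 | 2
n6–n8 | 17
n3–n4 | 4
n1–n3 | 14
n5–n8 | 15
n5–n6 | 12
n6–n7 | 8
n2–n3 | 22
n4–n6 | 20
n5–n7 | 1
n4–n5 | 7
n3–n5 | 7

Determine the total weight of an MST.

Prim, starting at n2.
Step 1: cheapest edge leaving the tree is n2–n5 (2); add n5.
Step 2: cheapest edge leaving the tree is n5–n7 (1); add n7.
Step 3: cheapest edge leaving the tree is n4–n7 (5); add n4.
Step 4: cheapest edge leaving the tree is n1–n4 (2); add n1.
Step 5: cheapest edge leaving the tree is n3–n4 (4); add n3.
Step 6: cheapest edge leaving the tree is n6–n7 (8); add n6.
Step 7: cheapest edge leaving the tree is n5–n8 (15); add n8.
MST edges: n2–n5, n5–n7, n4–n7, n1–n4, n3–n4, n6–n7, n5–n8; total weight 2+1+5+2+4+8+15 = 37.

37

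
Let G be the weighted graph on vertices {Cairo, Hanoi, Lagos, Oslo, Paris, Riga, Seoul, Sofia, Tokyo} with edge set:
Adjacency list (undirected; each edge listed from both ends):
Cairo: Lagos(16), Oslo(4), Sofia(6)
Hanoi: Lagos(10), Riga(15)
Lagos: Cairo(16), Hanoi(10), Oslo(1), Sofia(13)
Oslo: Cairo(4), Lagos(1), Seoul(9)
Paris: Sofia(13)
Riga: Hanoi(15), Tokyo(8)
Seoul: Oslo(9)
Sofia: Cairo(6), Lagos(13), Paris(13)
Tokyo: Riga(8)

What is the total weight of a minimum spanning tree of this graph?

Grow the tree from Seoul using Prim:
Step 1: frontier [Oslo Seoul 9] → take Oslo Seoul (9); add Oslo.
Step 2: frontier [Lagos Oslo 1, Cairo Oslo 4] → take Lagos Oslo (1); add Lagos.
Step 3: frontier [Hanoi Lagos 10, Lagos Sofia 13, Cairo Lagos 16, Cairo Oslo 4] → take Cairo Oslo (4); add Cairo.
Step 4: frontier [Cairo Sofia 6, Hanoi Lagos 10, Lagos Sofia 13] → take Cairo Sofia (6); add Sofia.
Step 5: frontier [Hanoi Lagos 10, Paris Sofia 13] → take Hanoi Lagos (10); add Hanoi.
Step 6: frontier [Hanoi Riga 15, Paris Sofia 13] → take Paris Sofia (13); add Paris.
Step 7: frontier [Hanoi Riga 15] → take Hanoi Riga (15); add Riga.
Step 8: frontier [Riga Tokyo 8] → take Riga Tokyo (8); add Tokyo.
MST edges: Oslo Seoul, Lagos Oslo, Cairo Oslo, Cairo Sofia, Hanoi Lagos, Paris Sofia, Hanoi Riga, Riga Tokyo; total weight 9+1+4+6+10+13+15+8 = 66.

66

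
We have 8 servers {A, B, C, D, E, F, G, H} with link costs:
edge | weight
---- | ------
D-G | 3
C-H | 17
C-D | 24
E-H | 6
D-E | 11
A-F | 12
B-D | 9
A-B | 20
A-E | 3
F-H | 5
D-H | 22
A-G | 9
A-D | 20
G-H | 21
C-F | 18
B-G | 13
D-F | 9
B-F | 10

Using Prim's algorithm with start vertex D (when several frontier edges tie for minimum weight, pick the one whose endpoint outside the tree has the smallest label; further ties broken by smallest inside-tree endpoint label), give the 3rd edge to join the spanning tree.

A-E

Grow the tree from D using Prim:
Step 1: cheapest edge leaving the tree is D-G (3); add G.
Step 2: cheapest edge leaving the tree is A-G (9); add A.
Step 3: cheapest edge leaving the tree is A-E (3); add E.
Step 4: cheapest edge leaving the tree is E-H (6); add H.
Step 5: cheapest edge leaving the tree is F-H (5); add F.
Step 6: cheapest edge leaving the tree is B-D (9); add B.
Step 7: cheapest edge leaving the tree is C-H (17); add C.
The 3rd edge added is A-E.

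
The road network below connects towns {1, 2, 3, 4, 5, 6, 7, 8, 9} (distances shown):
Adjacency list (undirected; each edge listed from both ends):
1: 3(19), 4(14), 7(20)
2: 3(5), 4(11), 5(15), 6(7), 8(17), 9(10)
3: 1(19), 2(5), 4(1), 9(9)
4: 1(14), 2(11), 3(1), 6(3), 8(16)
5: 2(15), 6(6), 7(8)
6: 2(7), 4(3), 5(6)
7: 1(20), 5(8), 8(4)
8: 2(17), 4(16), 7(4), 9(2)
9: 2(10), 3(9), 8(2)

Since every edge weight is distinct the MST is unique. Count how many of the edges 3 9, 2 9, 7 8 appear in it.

Kruskal: consider edges lightest-first.
3 4 (1): add — endpoints in different components.
8 9 (2): add — endpoints in different components.
4 6 (3): add — endpoints in different components.
7 8 (4): add — endpoints in different components.
2 3 (5): add — endpoints in different components.
5 6 (6): add — endpoints in different components.
2 6 (7): skip — 2 and 6 already connected.
5 7 (8): add — endpoints in different components.
3 9 (9): skip — 3 and 9 already connected.
2 9 (10): skip — 2 and 9 already connected.
2 4 (11): skip — 2 and 4 already connected.
1 4 (14): add — endpoints in different components.
MST edge set: {3 4, 8 9, 4 6, 7 8, 2 3, 5 6, 5 7, 1 4}.
Of the listed edges, {7 8} are in the MST → 1.

1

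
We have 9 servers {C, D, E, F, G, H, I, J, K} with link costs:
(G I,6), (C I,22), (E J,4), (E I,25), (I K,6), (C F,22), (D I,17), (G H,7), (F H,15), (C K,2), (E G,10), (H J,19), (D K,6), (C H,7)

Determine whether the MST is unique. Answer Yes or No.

No

Kruskal: consider edges lightest-first.
C K (2): add — endpoints in different components.
E J (4): add — endpoints in different components.
D K (6): add — endpoints in different components.
G I (6): add — endpoints in different components.
I K (6): add — endpoints in different components.
C H (7): add — endpoints in different components.
G H (7): skip — G and H already connected.
E G (10): add — endpoints in different components.
F H (15): add — endpoints in different components.
Non-tree edge G H has weight 7, equal to the heaviest edge on its tree cycle — swapping gives another MST of the same weight. Not unique.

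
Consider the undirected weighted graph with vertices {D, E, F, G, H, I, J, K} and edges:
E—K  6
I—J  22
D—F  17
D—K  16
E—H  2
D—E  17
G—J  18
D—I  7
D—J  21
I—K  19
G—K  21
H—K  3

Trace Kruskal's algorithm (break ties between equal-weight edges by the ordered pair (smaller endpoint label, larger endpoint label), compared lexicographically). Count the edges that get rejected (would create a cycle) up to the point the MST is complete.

3

Sort edges by weight, then run Kruskal:
E—H (2): add — endpoints in different components.
H—K (3): add — endpoints in different components.
E—K (6): skip — E and K already connected.
D—I (7): add — endpoints in different components.
D—K (16): add — endpoints in different components.
D—E (17): skip — D and E already connected.
D—F (17): add — endpoints in different components.
G—J (18): add — endpoints in different components.
I—K (19): skip — I and K already connected.
D—J (21): add — endpoints in different components.
Edges rejected before the tree was complete: 3.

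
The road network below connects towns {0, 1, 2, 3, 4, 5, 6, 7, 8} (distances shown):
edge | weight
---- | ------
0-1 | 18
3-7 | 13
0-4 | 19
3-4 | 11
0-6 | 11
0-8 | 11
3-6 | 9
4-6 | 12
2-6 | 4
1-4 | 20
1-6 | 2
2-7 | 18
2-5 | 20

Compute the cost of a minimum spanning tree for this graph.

Prim, starting at 3.
Step 1: cheapest edge leaving the tree is 3-6 (9); add 6.
Step 2: cheapest edge leaving the tree is 1-6 (2); add 1.
Step 3: cheapest edge leaving the tree is 2-6 (4); add 2.
Step 4: cheapest edge leaving the tree is 0-6 (11); add 0.
Step 5: cheapest edge leaving the tree is 3-4 (11); add 4.
Step 6: cheapest edge leaving the tree is 0-8 (11); add 8.
Step 7: cheapest edge leaving the tree is 3-7 (13); add 7.
Step 8: cheapest edge leaving the tree is 2-5 (20); add 5.
MST edges: 3-6, 1-6, 2-6, 0-6, 3-4, 0-8, 3-7, 2-5; total weight 9+2+4+11+11+11+13+20 = 81.

81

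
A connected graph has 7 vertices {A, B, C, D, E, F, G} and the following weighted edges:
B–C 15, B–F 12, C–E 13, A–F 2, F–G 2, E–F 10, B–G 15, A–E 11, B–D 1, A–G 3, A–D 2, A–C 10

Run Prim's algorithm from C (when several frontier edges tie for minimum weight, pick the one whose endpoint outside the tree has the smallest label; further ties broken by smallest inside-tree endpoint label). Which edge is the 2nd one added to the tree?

A-D

Grow the tree from C using Prim:
Step 1: cheapest edge leaving the tree is A–C (10); add A.
Step 2: cheapest edge leaving the tree is A–D (2); add D.
Step 3: cheapest edge leaving the tree is B–D (1); add B.
Step 4: cheapest edge leaving the tree is A–F (2); add F.
Step 5: cheapest edge leaving the tree is F–G (2); add G.
Step 6: cheapest edge leaving the tree is E–F (10); add E.
The 2nd edge added is A–D.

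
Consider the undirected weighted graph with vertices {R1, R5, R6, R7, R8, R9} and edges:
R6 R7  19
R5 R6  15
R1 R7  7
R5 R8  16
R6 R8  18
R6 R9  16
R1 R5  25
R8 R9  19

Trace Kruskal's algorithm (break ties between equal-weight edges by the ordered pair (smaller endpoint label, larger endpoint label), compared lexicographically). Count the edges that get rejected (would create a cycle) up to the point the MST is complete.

Sort edges by weight, then run Kruskal:
R1 R7 (7): add — endpoints in different components.
R5 R6 (15): add — endpoints in different components.
R5 R8 (16): add — endpoints in different components.
R6 R9 (16): add — endpoints in different components.
R6 R8 (18): skip — R6 and R8 already connected.
R6 R7 (19): add — endpoints in different components.
Edges rejected before the tree was complete: 1.

1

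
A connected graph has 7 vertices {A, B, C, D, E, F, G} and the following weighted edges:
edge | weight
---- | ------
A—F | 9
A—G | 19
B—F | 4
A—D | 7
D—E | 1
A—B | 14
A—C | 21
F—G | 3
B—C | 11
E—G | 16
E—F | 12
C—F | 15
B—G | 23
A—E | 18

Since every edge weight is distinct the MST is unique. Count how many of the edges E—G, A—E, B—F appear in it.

1

Kruskal: consider edges lightest-first.
D—E (1): add — endpoints in different components.
F—G (3): add — endpoints in different components.
B—F (4): add — endpoints in different components.
A—D (7): add — endpoints in different components.
A—F (9): add — endpoints in different components.
B—C (11): add — endpoints in different components.
MST edge set: {D—E, F—G, B—F, A—D, A—F, B—C}.
Of the listed edges, {B—F} are in the MST → 1.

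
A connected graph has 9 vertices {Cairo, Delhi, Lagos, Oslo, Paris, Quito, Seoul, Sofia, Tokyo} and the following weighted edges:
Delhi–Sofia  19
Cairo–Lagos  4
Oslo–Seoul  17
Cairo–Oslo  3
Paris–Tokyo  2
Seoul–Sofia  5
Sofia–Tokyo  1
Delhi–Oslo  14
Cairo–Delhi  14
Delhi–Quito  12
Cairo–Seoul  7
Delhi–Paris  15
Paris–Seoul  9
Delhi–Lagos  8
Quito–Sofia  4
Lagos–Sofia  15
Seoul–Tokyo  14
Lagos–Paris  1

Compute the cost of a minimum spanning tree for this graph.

Kruskal's algorithm — process edges by increasing weight (ties by edge label):
Lagos–Paris (1): add — endpoints in different components.
Sofia–Tokyo (1): add — endpoints in different components.
Paris–Tokyo (2): add — endpoints in different components.
Cairo–Oslo (3): add — endpoints in different components.
Cairo–Lagos (4): add — endpoints in different components.
Quito–Sofia (4): add — endpoints in different components.
Seoul–Sofia (5): add — endpoints in different components.
Cairo–Seoul (7): skip — Seoul and Cairo already connected.
Delhi–Lagos (8): add — endpoints in different components.
MST edges: Lagos–Paris, Sofia–Tokyo, Paris–Tokyo, Cairo–Oslo, Cairo–Lagos, Quito–Sofia, Seoul–Sofia, Delhi–Lagos; total weight 1+1+2+3+4+4+5+8 = 28.

28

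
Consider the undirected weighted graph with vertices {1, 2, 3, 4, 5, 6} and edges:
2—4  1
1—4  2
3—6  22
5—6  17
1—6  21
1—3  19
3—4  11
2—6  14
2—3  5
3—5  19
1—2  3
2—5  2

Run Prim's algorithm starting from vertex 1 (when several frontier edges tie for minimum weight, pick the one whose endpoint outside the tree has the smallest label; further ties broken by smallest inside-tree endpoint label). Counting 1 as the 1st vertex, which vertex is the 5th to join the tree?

Prim's algorithm from 1:
Step 1: cheapest edge leaving the tree is 1—4 (2); add 4.
Step 2: cheapest edge leaving the tree is 2—4 (1); add 2.
Step 3: cheapest edge leaving the tree is 2—5 (2); add 5.
Step 4: cheapest edge leaving the tree is 2—3 (5); add 3.
Step 5: cheapest edge leaving the tree is 2—6 (14); add 6.
Vertex order: 1, 4, 2, 5, 3, 6. The 5th vertex is 3.

3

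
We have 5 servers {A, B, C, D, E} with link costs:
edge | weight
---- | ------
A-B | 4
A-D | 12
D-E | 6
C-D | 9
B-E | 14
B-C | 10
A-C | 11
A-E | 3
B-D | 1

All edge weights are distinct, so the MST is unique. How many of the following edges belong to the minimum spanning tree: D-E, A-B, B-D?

2

Kruskal's algorithm — process edges by increasing weight (ties by edge label):
B-D (1): add. Components now {A} {B,D} {C} {E}
A-E (3): add. Components now {A,E} {B,D} {C}
A-B (4): add. Components now {A,B,D,E} {C}
D-E (6): skip — D and E already connected.
C-D (9): add. Components now {A,B,C,D,E}
MST edge set: {B-D, A-E, A-B, C-D}.
Of the listed edges, {A-B, B-D} are in the MST → 2.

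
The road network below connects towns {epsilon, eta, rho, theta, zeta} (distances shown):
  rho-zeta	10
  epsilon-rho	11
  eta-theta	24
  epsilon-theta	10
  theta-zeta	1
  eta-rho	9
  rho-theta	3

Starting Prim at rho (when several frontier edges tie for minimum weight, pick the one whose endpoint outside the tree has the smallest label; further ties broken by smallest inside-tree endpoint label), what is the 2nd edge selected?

Prim, starting at rho.
Step 1: frontier [rho-theta 3, eta-rho 9, rho-zeta 10, epsilon-rho 11] → take rho-theta (3); add theta.
Step 2: frontier [eta-rho 9, rho-zeta 10, epsilon-rho 11, theta-zeta 1, epsilon-theta 10, eta-theta 24] → take theta-zeta (1); add zeta.
Step 3: frontier [eta-rho 9, epsilon-rho 11, epsilon-theta 10, eta-theta 24] → take eta-rho (9); add eta.
Step 4: frontier [epsilon-rho 11, epsilon-theta 10] → take epsilon-theta (10); add epsilon.
The 2nd edge added is theta-zeta.

theta-zeta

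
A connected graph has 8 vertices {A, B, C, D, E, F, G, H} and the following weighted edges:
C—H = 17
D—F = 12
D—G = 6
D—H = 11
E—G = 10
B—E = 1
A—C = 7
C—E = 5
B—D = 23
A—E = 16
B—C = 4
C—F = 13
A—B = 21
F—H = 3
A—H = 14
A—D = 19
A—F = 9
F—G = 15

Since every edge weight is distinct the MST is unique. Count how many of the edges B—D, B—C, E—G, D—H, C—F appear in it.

2

Kruskal's algorithm — process edges by increasing weight (ties by edge label):
B—E (1): add — endpoints in different components.
F—H (3): add — endpoints in different components.
B—C (4): add — endpoints in different components.
C—E (5): skip — C and E already connected.
D—G (6): add — endpoints in different components.
A—C (7): add — endpoints in different components.
A—F (9): add — endpoints in different components.
E—G (10): add — endpoints in different components.
MST edge set: {B—E, F—H, B—C, D—G, A—C, A—F, E—G}.
Of the listed edges, {B—C, E—G} are in the MST → 2.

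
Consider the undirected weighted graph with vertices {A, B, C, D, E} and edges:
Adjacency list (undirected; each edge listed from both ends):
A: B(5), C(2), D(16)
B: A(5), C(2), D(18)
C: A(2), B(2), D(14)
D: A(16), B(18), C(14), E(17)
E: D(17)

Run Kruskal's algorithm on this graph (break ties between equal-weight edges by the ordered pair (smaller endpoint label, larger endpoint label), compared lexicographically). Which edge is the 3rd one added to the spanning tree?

Kruskal's algorithm — process edges by increasing weight (ties by edge label):
A–C (2): add. Components now {A,C} {B} {D} {E}
B–C (2): add. Components now {A,B,C} {D} {E}
A–B (5): skip — A and B already connected.
C–D (14): add. Components now {A,B,C,D} {E}
A–D (16): skip — A and D already connected.
D–E (17): add. Components now {A,B,C,D,E}
The 3rd edge added is C–D.

C-D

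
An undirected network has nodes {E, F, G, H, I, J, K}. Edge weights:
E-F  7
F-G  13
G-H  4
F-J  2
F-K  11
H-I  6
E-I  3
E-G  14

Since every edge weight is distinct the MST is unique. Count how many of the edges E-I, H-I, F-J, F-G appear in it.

Kruskal: consider edges lightest-first.
F-J (2): add — endpoints in different components.
E-I (3): add — endpoints in different components.
G-H (4): add — endpoints in different components.
H-I (6): add — endpoints in different components.
E-F (7): add — endpoints in different components.
F-K (11): add — endpoints in different components.
MST edge set: {F-J, E-I, G-H, H-I, E-F, F-K}.
Of the listed edges, {E-I, H-I, F-J} are in the MST → 3.

3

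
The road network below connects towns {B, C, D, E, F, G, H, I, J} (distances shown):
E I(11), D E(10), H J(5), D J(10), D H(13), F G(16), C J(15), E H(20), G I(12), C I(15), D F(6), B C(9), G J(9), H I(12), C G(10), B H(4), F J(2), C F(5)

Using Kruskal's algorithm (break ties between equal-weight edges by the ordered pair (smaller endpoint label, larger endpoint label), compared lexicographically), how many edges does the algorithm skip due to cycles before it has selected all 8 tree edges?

Kruskal's algorithm — process edges by increasing weight (ties by edge label):
F J (2): add — endpoints in different components.
B H (4): add — endpoints in different components.
C F (5): add — endpoints in different components.
H J (5): add — endpoints in different components.
D F (6): add — endpoints in different components.
B C (9): skip — B and C already connected.
G J (9): add — endpoints in different components.
C G (10): skip — C and G already connected.
D E (10): add — endpoints in different components.
D J (10): skip — D and J already connected.
E I (11): add — endpoints in different components.
Edges rejected before the tree was complete: 3.

3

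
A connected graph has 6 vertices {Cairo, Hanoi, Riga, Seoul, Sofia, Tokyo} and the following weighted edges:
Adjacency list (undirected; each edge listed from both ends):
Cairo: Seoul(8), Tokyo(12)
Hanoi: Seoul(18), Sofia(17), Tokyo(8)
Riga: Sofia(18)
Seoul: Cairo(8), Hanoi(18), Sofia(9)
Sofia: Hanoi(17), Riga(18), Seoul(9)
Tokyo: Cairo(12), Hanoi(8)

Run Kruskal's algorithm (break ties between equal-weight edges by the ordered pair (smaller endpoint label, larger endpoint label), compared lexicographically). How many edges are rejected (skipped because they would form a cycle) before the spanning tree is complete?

2

Sort edges by weight, then run Kruskal:
Cairo—Seoul (8): add — endpoints in different components.
Hanoi—Tokyo (8): add — endpoints in different components.
Seoul—Sofia (9): add — endpoints in different components.
Cairo—Tokyo (12): add — endpoints in different components.
Hanoi—Sofia (17): skip — Hanoi and Sofia already connected.
Hanoi—Seoul (18): skip — Hanoi and Seoul already connected.
Riga—Sofia (18): add — endpoints in different components.
Edges rejected before the tree was complete: 2.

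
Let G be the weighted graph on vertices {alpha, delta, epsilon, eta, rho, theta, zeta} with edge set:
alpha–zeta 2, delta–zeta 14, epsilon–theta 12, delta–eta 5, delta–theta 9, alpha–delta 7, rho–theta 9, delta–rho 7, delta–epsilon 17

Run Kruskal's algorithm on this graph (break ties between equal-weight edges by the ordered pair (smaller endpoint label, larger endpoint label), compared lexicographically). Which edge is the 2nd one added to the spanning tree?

delta-eta

Sort edges by weight, then run Kruskal:
alpha–zeta (2): add. Components now {epsilon} {delta} {eta} {theta} {alpha,zeta} {rho}
delta–eta (5): add. Components now {epsilon} {delta,eta} {theta} {alpha,zeta} {rho}
alpha–delta (7): add. Components now {epsilon} {alpha,delta,eta,zeta} {theta} {rho}
delta–rho (7): add. Components now {epsilon} {alpha,delta,eta,rho,zeta} {theta}
delta–theta (9): add. Components now {epsilon} {alpha,delta,eta,rho,theta,zeta}
rho–theta (9): skip — theta and rho already connected.
epsilon–theta (12): add. Components now {alpha,delta,epsilon,eta,rho,theta,zeta}
The 2nd edge added is delta–eta.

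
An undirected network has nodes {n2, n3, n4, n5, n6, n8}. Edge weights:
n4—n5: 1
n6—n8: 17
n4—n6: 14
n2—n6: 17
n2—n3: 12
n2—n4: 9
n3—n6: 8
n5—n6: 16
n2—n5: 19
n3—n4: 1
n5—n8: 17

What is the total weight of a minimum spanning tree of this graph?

36

Sort edges by weight, then run Kruskal:
n3—n4 (1): add — endpoints in different components.
n4—n5 (1): add — endpoints in different components.
n3—n6 (8): add — endpoints in different components.
n2—n4 (9): add — endpoints in different components.
n2—n3 (12): skip — n2 and n3 already connected.
n4—n6 (14): skip — n6 and n4 already connected.
n5—n6 (16): skip — n5 and n6 already connected.
n2—n6 (17): skip — n2 and n6 already connected.
n5—n8 (17): add — endpoints in different components.
MST edges: n3—n4, n4—n5, n3—n6, n2—n4, n5—n8; total weight 1+1+8+9+17 = 36.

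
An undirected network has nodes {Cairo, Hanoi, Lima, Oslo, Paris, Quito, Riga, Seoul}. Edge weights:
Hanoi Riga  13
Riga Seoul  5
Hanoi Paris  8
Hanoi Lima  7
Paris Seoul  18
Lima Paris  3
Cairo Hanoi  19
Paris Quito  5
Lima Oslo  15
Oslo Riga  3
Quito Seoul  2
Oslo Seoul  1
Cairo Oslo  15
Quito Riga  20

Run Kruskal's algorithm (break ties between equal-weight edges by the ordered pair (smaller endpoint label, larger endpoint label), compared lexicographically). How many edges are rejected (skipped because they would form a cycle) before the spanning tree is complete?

3

Kruskal: consider edges lightest-first.
Oslo Seoul (1): add — endpoints in different components.
Quito Seoul (2): add — endpoints in different components.
Lima Paris (3): add — endpoints in different components.
Oslo Riga (3): add — endpoints in different components.
Paris Quito (5): add — endpoints in different components.
Riga Seoul (5): skip — Riga and Seoul already connected.
Hanoi Lima (7): add — endpoints in different components.
Hanoi Paris (8): skip — Paris and Hanoi already connected.
Hanoi Riga (13): skip — Riga and Hanoi already connected.
Cairo Oslo (15): add — endpoints in different components.
Edges rejected before the tree was complete: 3.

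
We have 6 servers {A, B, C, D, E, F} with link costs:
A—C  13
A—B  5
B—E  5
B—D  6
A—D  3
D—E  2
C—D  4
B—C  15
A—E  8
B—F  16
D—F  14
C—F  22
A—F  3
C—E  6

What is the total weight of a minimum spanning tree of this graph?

17

Kruskal: consider edges lightest-first.
D—E (2): add. Components now {A} {B} {C} {D,E} {F}
A—D (3): add. Components now {A,D,E} {B} {C} {F}
A—F (3): add. Components now {A,D,E,F} {B} {C}
C—D (4): add. Components now {A,C,D,E,F} {B}
A—B (5): add. Components now {A,B,C,D,E,F}
MST edges: D—E, A—D, A—F, C—D, A—B; total weight 2+3+3+4+5 = 17.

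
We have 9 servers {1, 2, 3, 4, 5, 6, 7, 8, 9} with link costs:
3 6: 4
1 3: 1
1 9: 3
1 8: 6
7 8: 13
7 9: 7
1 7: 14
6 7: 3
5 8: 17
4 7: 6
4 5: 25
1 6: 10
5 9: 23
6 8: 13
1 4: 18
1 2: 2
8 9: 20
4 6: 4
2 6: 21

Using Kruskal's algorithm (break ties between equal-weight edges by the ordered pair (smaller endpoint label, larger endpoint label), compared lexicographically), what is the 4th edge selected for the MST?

6-7

Kruskal: consider edges lightest-first.
1 3 (1): add — endpoints in different components.
1 2 (2): add — endpoints in different components.
1 9 (3): add — endpoints in different components.
6 7 (3): add — endpoints in different components.
3 6 (4): add — endpoints in different components.
4 6 (4): add — endpoints in different components.
1 8 (6): add — endpoints in different components.
4 7 (6): skip — 4 and 7 already connected.
7 9 (7): skip — 7 and 9 already connected.
1 6 (10): skip — 1 and 6 already connected.
6 8 (13): skip — 6 and 8 already connected.
7 8 (13): skip — 7 and 8 already connected.
1 7 (14): skip — 1 and 7 already connected.
5 8 (17): add — endpoints in different components.
The 4th edge added is 6 7.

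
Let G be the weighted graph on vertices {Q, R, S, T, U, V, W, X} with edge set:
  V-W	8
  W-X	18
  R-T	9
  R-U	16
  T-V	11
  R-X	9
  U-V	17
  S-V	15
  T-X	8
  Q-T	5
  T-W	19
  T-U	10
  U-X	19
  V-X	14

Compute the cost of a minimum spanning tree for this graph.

Prim's algorithm from Q:
Step 1: cheapest edge leaving the tree is Q-T (5); add T.
Step 2: cheapest edge leaving the tree is T-X (8); add X.
Step 3: cheapest edge leaving the tree is R-T (9); add R.
Step 4: cheapest edge leaving the tree is T-U (10); add U.
Step 5: cheapest edge leaving the tree is T-V (11); add V.
Step 6: cheapest edge leaving the tree is V-W (8); add W.
Step 7: cheapest edge leaving the tree is S-V (15); add S.
MST edges: Q-T, T-X, R-T, T-U, T-V, V-W, S-V; total weight 5+8+9+10+11+8+15 = 66.

66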